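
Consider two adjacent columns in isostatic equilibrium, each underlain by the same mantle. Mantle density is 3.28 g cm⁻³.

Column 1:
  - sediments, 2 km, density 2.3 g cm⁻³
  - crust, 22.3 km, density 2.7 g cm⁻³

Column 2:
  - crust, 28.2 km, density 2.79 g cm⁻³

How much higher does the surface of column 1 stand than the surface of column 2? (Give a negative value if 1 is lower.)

0.328 km

For any compensation level in the mantle, the mantle terms cancel and isostasy reduces to e = (Σt_1 − Σt_2) − (Σ(ρt)_1 − Σ(ρt)_2) / ρ_m.
Σt_1 = 24.3 km; Σt_2 = 28.2 km; Σ(ρt)_1 = 64.81; Σ(ρt)_2 = 78.678 (in km·g cm⁻³).
e = (24.3 − 28.2) − (64.81 − 78.678) / 3.28 = 0.328 km.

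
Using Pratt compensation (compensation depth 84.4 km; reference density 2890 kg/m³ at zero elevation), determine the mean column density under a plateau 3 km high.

Pratt balance: ρ_ref D = ρ (D + h).
ρ = ρ_ref D/(D + h) = 2890 × 84.4 km/(84.4 km + 3 km) = 2790 kg/m³.

2790 kg/m³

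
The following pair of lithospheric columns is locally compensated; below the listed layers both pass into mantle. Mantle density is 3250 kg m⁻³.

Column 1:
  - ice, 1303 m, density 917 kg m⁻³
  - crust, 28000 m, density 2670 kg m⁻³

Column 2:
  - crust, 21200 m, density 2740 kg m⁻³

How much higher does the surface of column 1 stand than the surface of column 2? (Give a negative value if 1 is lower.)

2610 m

For any compensation level in the mantle, the mantle terms cancel and isostasy reduces to e = (Σt_1 − Σt_2) − (Σ(ρt)_1 − Σ(ρt)_2) / ρ_m.
Σt_1 = 29303 m; Σt_2 = 21200 m; Σ(ρt)_1 = 75954851; Σ(ρt)_2 = 58088000 (in m·kg m⁻³).
e = (29303 − 21200) − (75954851 − 58088000) / 3250 = 2610 m.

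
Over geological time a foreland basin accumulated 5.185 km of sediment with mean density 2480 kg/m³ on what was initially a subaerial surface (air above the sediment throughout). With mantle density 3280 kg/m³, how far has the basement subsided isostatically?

3.92 km

Subaerial load: s = t ρ_sed / ρ_m = 5.185 km × 2480/3280 = 3.92 km.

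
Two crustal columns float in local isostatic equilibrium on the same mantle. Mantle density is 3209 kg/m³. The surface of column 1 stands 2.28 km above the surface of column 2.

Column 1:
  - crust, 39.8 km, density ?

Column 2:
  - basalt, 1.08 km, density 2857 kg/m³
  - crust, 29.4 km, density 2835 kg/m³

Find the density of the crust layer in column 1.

2740 kg/m³

Take the compensation level at the base of the deeper column (depth z_c below the surface of column 1) and equate Σ ρ_i t_i down to z_c; mantle fills any gap and the z_c terms cancel.
Column 1: 39.8×ρ + (z_c − 39.8)×3209
Column 2: 2.28×0 + 1.08×2857 + 29.4×2835 + (z_c − 2.28 − 30.48)×3209
The z_c×3209 term appears on both sides and cancels. Collect the known terms of each column as K = Σ(ρt)_known − 3209 × (depth of known layers): K_1 = 0 − 3209×39.8 = −127718.2; K_2 = 86434.56 − 3209×(2.28 + 30.48) = −18692.28.
Balance: K_1 + 39.8×ρ = K_2, so ρ = (K_2 − K_1)/39.8 = 109026/39.8 = 2740 kg/m³.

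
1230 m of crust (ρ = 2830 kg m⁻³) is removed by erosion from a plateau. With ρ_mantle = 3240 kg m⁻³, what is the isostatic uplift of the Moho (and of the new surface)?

1070 m

Unloading: uplift u = e ρ_c/ρ_m = 1230 m × 2830/3240 = 1070 m.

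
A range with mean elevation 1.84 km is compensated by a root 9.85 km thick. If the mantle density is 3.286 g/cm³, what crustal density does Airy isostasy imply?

2.77 g/cm³

ρ_c h = (ρ_m − ρ_c) r → ρ_c (h + r) = ρ_m r → ρ_c = ρ_m r / (h + r).
ρ_c = 3.286 × 9.85 km / (1.84 km + 9.85 km) = 2.77 g/cm³.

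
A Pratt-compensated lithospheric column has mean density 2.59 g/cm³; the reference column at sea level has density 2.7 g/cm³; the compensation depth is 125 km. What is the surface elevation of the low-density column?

ρ_ref D = ρ (D + h) → h = D (ρ_ref − ρ)/ρ.
h = 125 km × (2.7 − 2.59)/2.59 = 5.31 km.

5.31 km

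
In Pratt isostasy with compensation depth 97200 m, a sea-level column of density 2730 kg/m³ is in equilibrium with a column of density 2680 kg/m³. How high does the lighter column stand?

1810 m

ρ_ref D = ρ (D + h) → h = D (ρ_ref − ρ)/ρ.
h = 97200 m × (2730 − 2680)/2680 = 1810 m.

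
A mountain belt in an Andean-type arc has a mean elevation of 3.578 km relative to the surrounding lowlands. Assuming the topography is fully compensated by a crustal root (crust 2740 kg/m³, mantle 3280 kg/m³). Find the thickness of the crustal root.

Equating mass per unit area of the two columns: the weight of the topography is balanced by the buoyancy of the root, ρ_c h = (ρ_m − ρ_c) r.
r = h · ρ_c / (ρ_m − ρ_c) = 3.578 km × 2740 / (3280 − 2740) = 18.2 km.

18.2 km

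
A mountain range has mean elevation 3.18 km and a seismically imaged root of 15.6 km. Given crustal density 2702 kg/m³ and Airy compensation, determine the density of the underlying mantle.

Airy balance: ρ_c h = (ρ_m − ρ_c) r → ρ_m = ρ_c (1 + h/r).
ρ_m = 2702 × (1 + 3.18 km/15.6 km) = 3250 kg/m³.

3250 kg/m³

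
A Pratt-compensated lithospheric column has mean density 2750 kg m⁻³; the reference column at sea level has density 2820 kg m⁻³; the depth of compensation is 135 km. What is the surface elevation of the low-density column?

ρ_ref D = ρ (D + h) → h = D (ρ_ref − ρ)/ρ.
h = 135 km × (2820 − 2750)/2750 = 3.44 km.

3.44 km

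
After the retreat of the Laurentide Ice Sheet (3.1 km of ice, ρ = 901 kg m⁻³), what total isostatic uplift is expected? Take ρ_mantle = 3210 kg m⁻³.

Removing the load lets mantle flow back in; uplift u satisfies ρ_ice t = ρ_m u.
u = t ρ_ice/ρ_m = 3.1 km × 901/3210 = 0.87 km.

0.87 km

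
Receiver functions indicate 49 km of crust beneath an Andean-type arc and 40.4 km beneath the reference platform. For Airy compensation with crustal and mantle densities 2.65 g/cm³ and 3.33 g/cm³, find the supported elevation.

1.76 km

Excess crust Δ = 49 km − 40.4 km = 8.6 km, split between elevation h and root r with h + r = Δ.
Airy balance ρ_c h = (ρ_m − ρ_c) r gives r = h ρ_c/(ρ_m − ρ_c), so h (1 + ρ_c/(ρ_m − ρ_c)) = Δ, i.e. h = Δ (ρ_m − ρ_c)/ρ_m.
h = 8.6 km × 0.68/3.33 = 1.76 km.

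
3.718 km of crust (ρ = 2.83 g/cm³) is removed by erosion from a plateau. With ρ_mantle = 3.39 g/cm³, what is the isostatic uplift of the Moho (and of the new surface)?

Unloading: uplift u = e ρ_c/ρ_m = 3.718 km × 2.83/3.39 = 3.1 km.

3.1 km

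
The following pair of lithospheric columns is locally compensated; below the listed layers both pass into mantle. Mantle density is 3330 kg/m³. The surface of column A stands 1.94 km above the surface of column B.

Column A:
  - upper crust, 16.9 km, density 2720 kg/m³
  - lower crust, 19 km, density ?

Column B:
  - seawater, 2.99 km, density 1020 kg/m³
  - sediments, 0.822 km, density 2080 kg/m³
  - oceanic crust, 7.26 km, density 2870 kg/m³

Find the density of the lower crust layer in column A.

Take the compensation level at the base of the deeper column (depth z_c below the surface of column A) and equate Σ ρ_i t_i down to z_c; mantle fills any gap and the z_c terms cancel.
Column A: 16.9×2720 + 19×ρ + (z_c − 35.9)×3330
Column B: 1.94×0 + 2.99×1020 + 0.822×2080 + 7.26×2870 + (z_c − 1.94 − 11.072)×3330
The z_c×3330 term appears on both sides and cancels. Collect the known terms of each column as K = Σ(ρt)_known − 3330 × (depth of known layers): K_A = 45968 − 3330×35.9 = −73579; K_B = 25595.76 − 3330×(1.94 + 11.072) = −17734.2.
Balance: K_A + 19×ρ = K_B, so ρ = (K_B − K_A)/19 = 55844.8/19 = 2940 kg/m³.

2940 kg/m³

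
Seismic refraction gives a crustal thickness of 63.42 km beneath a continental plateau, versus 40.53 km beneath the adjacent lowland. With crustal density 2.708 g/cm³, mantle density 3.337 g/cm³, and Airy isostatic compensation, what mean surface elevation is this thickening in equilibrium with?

4.31 km

Excess crust Δ = 63.42 km − 40.53 km = 22.89 km, split between elevation h and root r with h + r = Δ.
Airy balance ρ_c h = (ρ_m − ρ_c) r gives r = h ρ_c/(ρ_m − ρ_c), so h (1 + ρ_c/(ρ_m − ρ_c)) = Δ, i.e. h = Δ (ρ_m − ρ_c)/ρ_m.
h = 22.89 km × 0.629/3.337 = 4.31 km.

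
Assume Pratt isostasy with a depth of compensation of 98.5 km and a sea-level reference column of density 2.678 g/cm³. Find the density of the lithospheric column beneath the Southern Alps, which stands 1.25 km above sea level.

Pratt balance: ρ_ref D = ρ (D + h).
ρ = ρ_ref D/(D + h) = 2.678 × 98.5 km/(98.5 km + 1.25 km) = 2.64 g/cm³.

2.64 g/cm³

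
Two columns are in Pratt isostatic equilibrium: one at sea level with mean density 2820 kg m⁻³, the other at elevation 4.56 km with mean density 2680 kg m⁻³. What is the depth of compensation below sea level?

ρ_ref D = ρ (D + h) → D (ρ_ref − ρ) = ρ h.
D = ρ h/(ρ_ref − ρ) = 2680 × 4.56 km/(2820 − 2680) = 87.3 km.

87.3 km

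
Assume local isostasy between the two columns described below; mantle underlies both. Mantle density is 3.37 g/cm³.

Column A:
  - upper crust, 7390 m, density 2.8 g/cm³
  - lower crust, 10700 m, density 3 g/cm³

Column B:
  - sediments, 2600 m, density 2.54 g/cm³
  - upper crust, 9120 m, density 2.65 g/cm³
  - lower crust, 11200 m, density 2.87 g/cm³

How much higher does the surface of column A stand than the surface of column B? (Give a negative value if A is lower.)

For any compensation level in the mantle, the mantle terms cancel and isostasy reduces to e = (Σt_A − Σt_B) − (Σ(ρt)_A − Σ(ρt)_B) / ρ_m.
Σt_A = 18090 m; Σt_B = 22920 m; Σ(ρt)_A = 52792; Σ(ρt)_B = 62916 (in m·g/cm³).
e = (18090 − 22920) − (52792 − 62916) / 3.37 = −1830 m.

−1830 m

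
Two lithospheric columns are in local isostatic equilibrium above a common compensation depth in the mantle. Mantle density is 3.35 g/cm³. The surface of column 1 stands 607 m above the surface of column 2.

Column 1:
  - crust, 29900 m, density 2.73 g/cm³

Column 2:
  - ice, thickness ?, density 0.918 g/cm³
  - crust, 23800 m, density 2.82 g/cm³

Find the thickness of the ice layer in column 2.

Take the compensation level at the base of the deeper column (depth z_c below the surface of column 1) and equate Σ ρ_i t_i down to z_c; mantle fills any gap and the z_c terms cancel.
Column 1: 29900×2.73 + (z_c − 29900)×3.35
Column 2: 607×0 + x×0.918 + 23800×2.82 + (z_c − 607 − 23800 − x)×3.35
The z_c×3.35 term appears on both sides and cancels. Collect the known terms of each column as K = Σ(ρt)_known − 3.35 × (depth of known layers): K_1 = 81627 − 3.35×29900 = −18538; K_2 = 67116 − 3.35×(607 + 23800) = −14647.45.
Balance: K_1 = K_2 − x×(3.35 − 0.918), so x = (K_2 − K_1)/(3.35 − 0.918) = 3890.55/2.432 = 1600 m.

1600 m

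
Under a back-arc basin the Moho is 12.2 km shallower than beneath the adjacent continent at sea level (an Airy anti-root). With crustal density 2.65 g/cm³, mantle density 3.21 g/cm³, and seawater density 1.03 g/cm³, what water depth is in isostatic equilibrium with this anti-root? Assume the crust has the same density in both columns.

4.22 km

Replacing a thickness d of crust by seawater at the top must be balanced by replacing crust with mantle at the base: d (ρ_c − ρ_w) = a (ρ_m − ρ_c).
d = a (ρ_m − ρ_c)/(ρ_c − ρ_w) = 12.2 km × 0.56/1.62 = 4.22 km.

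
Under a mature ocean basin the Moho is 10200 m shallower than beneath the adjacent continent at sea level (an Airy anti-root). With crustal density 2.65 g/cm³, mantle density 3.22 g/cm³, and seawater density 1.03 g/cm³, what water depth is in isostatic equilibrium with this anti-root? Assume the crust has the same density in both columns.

3590 m

Replacing a thickness d of crust by seawater at the top must be balanced by replacing crust with mantle at the base: d (ρ_c − ρ_w) = a (ρ_m − ρ_c).
d = a (ρ_m − ρ_c)/(ρ_c − ρ_w) = 10200 m × 0.57/1.62 = 3590 m.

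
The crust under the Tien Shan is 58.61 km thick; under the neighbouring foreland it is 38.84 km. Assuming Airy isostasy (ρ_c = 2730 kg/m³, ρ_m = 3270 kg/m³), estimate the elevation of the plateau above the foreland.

Excess crust Δ = 58.61 km − 38.84 km = 19.77 km, split between elevation h and root r with h + r = Δ.
Airy balance ρ_c h = (ρ_m − ρ_c) r gives r = h ρ_c/(ρ_m − ρ_c), so h (1 + ρ_c/(ρ_m − ρ_c)) = Δ, i.e. h = Δ (ρ_m − ρ_c)/ρ_m.
h = 19.77 km × 540/3270 = 3.26 km.

3.26 km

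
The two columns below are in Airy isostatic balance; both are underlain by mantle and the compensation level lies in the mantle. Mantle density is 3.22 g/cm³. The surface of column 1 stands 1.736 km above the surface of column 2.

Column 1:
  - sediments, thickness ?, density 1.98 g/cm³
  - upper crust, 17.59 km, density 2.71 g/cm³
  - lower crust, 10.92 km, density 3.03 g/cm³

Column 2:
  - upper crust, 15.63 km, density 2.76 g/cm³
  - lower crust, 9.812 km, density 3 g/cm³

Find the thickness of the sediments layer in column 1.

Take the compensation level at the base of the deeper column (depth z_c below the surface of column 1) and equate Σ ρ_i t_i down to z_c; mantle fills any gap and the z_c terms cancel.
Column 1: x×1.98 + 17.59×2.71 + 10.92×3.03 + (z_c − 28.51 − x)×3.22
Column 2: 1.736×0 + 15.63×2.76 + 9.812×3 + (z_c − 1.736 − 25.442)×3.22
The z_c×3.22 term appears on both sides and cancels. Collect the known terms of each column as K = Σ(ρt)_known − 3.22 × (depth of known layers): K_1 = 80.7565 − 3.22×28.51 = −11.0457; K_2 = 72.5748 − 3.22×(1.736 + 25.442) = −14.93836.
Balance: K_1 − x×(3.22 − 1.98) = K_2, so x = (K_1 − K_2)/(3.22 − 1.98) = 3.89266/1.24 = 3.14 km.

3.14 km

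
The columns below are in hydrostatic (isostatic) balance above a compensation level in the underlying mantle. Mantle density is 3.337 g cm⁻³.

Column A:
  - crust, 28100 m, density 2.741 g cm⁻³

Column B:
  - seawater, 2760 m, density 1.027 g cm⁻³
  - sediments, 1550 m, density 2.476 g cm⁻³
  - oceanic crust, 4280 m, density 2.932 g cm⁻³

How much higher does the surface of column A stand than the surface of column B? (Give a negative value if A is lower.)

2190 m

For any compensation level in the mantle, the mantle terms cancel and isostasy reduces to e = (Σt_A − Σt_B) − (Σ(ρt)_A − Σ(ρt)_B) / ρ_m.
Σt_A = 28100 m; Σt_B = 8590 m; Σ(ρt)_A = 77022.1; Σ(ρt)_B = 19221.28 (in m·g cm⁻³).
e = (28100 − 8590) − (77022.1 − 19221.28) / 3.337 = 2190 m.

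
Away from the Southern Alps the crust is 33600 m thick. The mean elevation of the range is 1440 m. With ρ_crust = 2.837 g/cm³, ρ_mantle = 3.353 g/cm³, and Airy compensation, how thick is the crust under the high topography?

Root depth r = h ρ_c / (ρ_m − ρ_c) = 1440 m × 2.837 / 0.516 = 7917 m.
Total thickness = T + h + r = 33600 m + 1440 m + 7917 m = 43000 m.

43000 m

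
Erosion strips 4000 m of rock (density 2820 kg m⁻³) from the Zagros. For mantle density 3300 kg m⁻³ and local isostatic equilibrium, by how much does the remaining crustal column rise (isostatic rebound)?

Unloading: uplift u = e ρ_c/ρ_m = 4000 m × 2820/3300 = 3420 m.

3420 m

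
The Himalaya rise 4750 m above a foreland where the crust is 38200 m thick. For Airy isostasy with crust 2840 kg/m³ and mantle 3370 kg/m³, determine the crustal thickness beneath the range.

Root depth r = h ρ_c / (ρ_m − ρ_c) = 4750 m × 2840 / 530 = 25450 m.
Total thickness = T + h + r = 38200 m + 4750 m + 25450 m = 68400 m.

68400 m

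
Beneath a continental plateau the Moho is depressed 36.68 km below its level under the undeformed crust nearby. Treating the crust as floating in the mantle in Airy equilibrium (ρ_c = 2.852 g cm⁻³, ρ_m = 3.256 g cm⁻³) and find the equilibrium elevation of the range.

Isostatic balance requires: ρ_c h = (ρ_m − ρ_c) r.
h = r (ρ_m − ρ_c) / ρ_c = 36.68 km × (3.256 − 2.852) / 2.852 = 5.2 km.

5.2 km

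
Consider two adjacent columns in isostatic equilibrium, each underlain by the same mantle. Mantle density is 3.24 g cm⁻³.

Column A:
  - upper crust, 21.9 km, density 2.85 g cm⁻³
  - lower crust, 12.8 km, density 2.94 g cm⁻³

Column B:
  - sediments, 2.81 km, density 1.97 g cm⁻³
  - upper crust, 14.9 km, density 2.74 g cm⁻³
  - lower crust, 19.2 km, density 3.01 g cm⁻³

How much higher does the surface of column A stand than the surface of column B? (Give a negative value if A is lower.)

−0.943 km

For any compensation level in the mantle, the mantle terms cancel and isostasy reduces to e = (Σt_A − Σt_B) − (Σ(ρt)_A − Σ(ρt)_B) / ρ_m.
Σt_A = 34.7 km; Σt_B = 36.91 km; Σ(ρt)_A = 100.047; Σ(ρt)_B = 104.1537 (in km·g cm⁻³).
e = (34.7 − 36.91) − (100.047 − 104.1537) / 3.24 = −0.943 km.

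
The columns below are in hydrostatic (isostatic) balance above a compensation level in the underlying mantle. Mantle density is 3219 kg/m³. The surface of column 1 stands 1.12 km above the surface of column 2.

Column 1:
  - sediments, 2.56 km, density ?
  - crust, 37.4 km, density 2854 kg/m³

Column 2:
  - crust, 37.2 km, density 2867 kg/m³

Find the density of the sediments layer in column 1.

Take the compensation level at the base of the deeper column (depth z_c below the surface of column 1) and equate Σ ρ_i t_i down to z_c; mantle fills any gap and the z_c terms cancel.
Column 1: 2.56×ρ + 37.4×2854 + (z_c − 39.96)×3219
Column 2: 1.12×0 + 37.2×2867 + (z_c − 1.12 − 37.2)×3219
The z_c×3219 term appears on both sides and cancels. Collect the known terms of each column as K = Σ(ρt)_known − 3219 × (depth of known layers): K_1 = 106739.6 − 3219×39.96 = −21891.64; K_2 = 106652.4 − 3219×(1.12 + 37.2) = −16699.68.
Balance: K_1 + 2.56×ρ = K_2, so ρ = (K_2 − K_1)/2.56 = 5191.96/2.56 = 2030 kg/m³.

2030 kg/m³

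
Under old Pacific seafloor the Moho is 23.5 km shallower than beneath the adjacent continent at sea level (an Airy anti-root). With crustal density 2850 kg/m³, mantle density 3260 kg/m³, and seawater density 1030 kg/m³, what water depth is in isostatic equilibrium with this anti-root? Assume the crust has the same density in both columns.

5.29 km

Replacing a thickness d of crust by seawater at the top must be balanced by replacing crust with mantle at the base: d (ρ_c − ρ_w) = a (ρ_m − ρ_c).
d = a (ρ_m − ρ_c)/(ρ_c − ρ_w) = 23.5 km × 410/1820 = 5.29 km.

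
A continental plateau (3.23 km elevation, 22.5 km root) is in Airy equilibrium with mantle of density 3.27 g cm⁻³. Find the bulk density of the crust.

ρ_c h = (ρ_m − ρ_c) r → ρ_c (h + r) = ρ_m r → ρ_c = ρ_m r / (h + r).
ρ_c = 3.27 × 22.5 km / (3.23 km + 22.5 km) = 2.86 g cm⁻³.

2.86 g cm⁻³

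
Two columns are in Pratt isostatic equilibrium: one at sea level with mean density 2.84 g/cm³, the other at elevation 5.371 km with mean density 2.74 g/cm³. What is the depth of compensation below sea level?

147 km

ρ_ref D = ρ (D + h) → D (ρ_ref − ρ) = ρ h.
D = ρ h/(ρ_ref − ρ) = 2.74 × 5.371 km/(2.84 − 2.74) = 147 km.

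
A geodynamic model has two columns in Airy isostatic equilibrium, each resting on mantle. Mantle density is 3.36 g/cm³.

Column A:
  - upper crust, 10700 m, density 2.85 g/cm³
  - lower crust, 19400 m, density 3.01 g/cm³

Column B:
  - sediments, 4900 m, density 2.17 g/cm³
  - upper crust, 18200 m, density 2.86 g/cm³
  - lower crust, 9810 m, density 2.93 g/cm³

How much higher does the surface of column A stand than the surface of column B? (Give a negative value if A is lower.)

−2050 m

For any compensation level in the mantle, the mantle terms cancel and isostasy reduces to e = (Σt_A − Σt_B) − (Σ(ρt)_A − Σ(ρt)_B) / ρ_m.
Σt_A = 30100 m; Σt_B = 32910 m; Σ(ρt)_A = 88889; Σ(ρt)_B = 91428.3 (in m·g/cm³).
e = (30100 − 32910) − (88889 − 91428.3) / 3.36 = −2050 m.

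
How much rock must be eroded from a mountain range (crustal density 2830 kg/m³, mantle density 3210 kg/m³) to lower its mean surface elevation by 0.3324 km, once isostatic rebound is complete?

Net drop Δ = e − u = e − e ρ_c/ρ_m = e (ρ_m − ρ_c)/ρ_m.
e = Δ ρ_m/(ρ_m − ρ_c) = 0.3324 km × 3210/380 = 2.81 km.

2.81 km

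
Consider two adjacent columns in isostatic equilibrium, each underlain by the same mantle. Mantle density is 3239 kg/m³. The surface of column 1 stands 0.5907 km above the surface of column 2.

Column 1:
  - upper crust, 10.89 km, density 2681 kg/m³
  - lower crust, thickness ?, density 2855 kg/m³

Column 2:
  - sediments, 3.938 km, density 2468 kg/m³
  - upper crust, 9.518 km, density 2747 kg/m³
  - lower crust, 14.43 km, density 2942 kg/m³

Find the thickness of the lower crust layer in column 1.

Take the compensation level at the base of the deeper column (depth z_c below the surface of column 1) and equate Σ ρ_i t_i down to z_c; mantle fills any gap and the z_c terms cancel.
Column 1: 10.89×2681 + x×2855 + (z_c − 10.89 − x)×3239
Column 2: 0.5907×0 + 3.938×2468 + 9.518×2747 + 14.43×2942 + (z_c − 0.5907 − 27.886)×3239
The z_c×3239 term appears on both sides and cancels. Collect the known terms of each column as K = Σ(ρt)_known − 3239 × (depth of known layers): K_1 = 29196.09 − 3239×10.89 = −6076.62; K_2 = 78317.99 − 3239×(0.5907 + 27.886) = −13918.0413.
Balance: K_1 − x×(3239 − 2855) = K_2, so x = (K_1 − K_2)/(3239 − 2855) = 7841.42/384 = 20.4 km.

20.4 km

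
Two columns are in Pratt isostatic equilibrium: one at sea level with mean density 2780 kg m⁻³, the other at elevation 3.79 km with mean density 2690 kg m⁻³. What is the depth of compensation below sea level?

ρ_ref D = ρ (D + h) → D (ρ_ref − ρ) = ρ h.
D = ρ h/(ρ_ref − ρ) = 2690 × 3.79 km/(2780 − 2690) = 113 km.

113 km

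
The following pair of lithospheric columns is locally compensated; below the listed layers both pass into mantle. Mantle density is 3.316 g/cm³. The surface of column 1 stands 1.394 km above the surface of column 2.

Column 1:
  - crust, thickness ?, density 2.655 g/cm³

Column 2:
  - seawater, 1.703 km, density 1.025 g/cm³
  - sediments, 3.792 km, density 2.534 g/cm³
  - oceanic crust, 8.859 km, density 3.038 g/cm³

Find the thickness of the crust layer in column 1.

21.1 km

Take the compensation level at the base of the deeper column (depth z_c below the surface of column 1) and equate Σ ρ_i t_i down to z_c; mantle fills any gap and the z_c terms cancel.
Column 1: x×2.655 + (z_c − 0 − x)×3.316
Column 2: 1.394×0 + 1.703×1.025 + 3.792×2.534 + 8.859×3.038 + (z_c − 1.394 − 14.354)×3.316
The z_c×3.316 term appears on both sides and cancels. Collect the known terms of each column as K = Σ(ρt)_known − 3.316 × (depth of known layers): K_1 = 0 − 3.316×0 = 0; K_2 = 38.268145 − 3.316×(1.394 + 14.354) = −13.952223.
Balance: K_1 − x×(3.316 − 2.655) = K_2, so x = (K_1 − K_2)/(3.316 − 2.655) = 13.9522/0.661 = 21.1 km.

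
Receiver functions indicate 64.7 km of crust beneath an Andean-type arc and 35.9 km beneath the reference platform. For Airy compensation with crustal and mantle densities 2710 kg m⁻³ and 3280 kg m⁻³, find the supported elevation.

Excess crust Δ = 64.7 km − 35.9 km = 28.8 km, split between elevation h and root r with h + r = Δ.
Airy balance ρ_c h = (ρ_m − ρ_c) r gives r = h ρ_c/(ρ_m − ρ_c), so h (1 + ρ_c/(ρ_m − ρ_c)) = Δ, i.e. h = Δ (ρ_m − ρ_c)/ρ_m.
h = 28.8 km × 570/3280 = 5 km.

5 km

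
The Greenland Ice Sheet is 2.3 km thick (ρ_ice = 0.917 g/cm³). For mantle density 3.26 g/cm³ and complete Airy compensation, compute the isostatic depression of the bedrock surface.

0.647 km

Balancing pressure at the compensation depth: the ice load ρ_ice t is balanced by mantle displaced below, ρ_m s.
s = t ρ_ice / ρ_m = 2.3 km × 0.917/3.26 = 0.647 km.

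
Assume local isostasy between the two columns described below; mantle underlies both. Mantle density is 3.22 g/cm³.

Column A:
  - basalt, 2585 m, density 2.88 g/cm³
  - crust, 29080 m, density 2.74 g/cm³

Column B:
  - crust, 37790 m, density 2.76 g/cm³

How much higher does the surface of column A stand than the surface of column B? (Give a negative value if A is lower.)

−791 m

For any compensation level in the mantle, the mantle terms cancel and isostasy reduces to e = (Σt_A − Σt_B) − (Σ(ρt)_A − Σ(ρt)_B) / ρ_m.
Σt_A = 31665 m; Σt_B = 37790 m; Σ(ρt)_A = 87124; Σ(ρt)_B = 104300.4 (in m·g/cm³).
e = (31665 − 37790) − (87124 − 104300.4) / 3.22 = −791 m.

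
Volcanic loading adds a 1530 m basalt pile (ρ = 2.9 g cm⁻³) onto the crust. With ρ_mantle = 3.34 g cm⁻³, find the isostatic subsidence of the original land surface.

Subaerial loading: s = t ρ_load / ρ_m.
s = 1530 m × 2.9/3.34 = 1330 m.

1330 m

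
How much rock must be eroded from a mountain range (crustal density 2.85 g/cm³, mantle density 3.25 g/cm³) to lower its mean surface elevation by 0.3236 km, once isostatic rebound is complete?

Net drop Δ = e − u = e − e ρ_c/ρ_m = e (ρ_m − ρ_c)/ρ_m.
e = Δ ρ_m/(ρ_m − ρ_c) = 0.3236 km × 3.25/0.4 = 2.63 km.

2.63 km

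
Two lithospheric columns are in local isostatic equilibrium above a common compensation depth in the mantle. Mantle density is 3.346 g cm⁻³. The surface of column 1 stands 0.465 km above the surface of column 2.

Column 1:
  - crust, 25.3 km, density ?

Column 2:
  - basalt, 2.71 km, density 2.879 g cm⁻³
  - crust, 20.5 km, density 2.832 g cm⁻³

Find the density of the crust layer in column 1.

Take the compensation level at the base of the deeper column (depth z_c below the surface of column 1) and equate Σ ρ_i t_i down to z_c; mantle fills any gap and the z_c terms cancel.
Column 1: 25.3×ρ + (z_c − 25.3)×3.346
Column 2: 0.465×0 + 2.71×2.879 + 20.5×2.832 + (z_c − 0.465 − 23.21)×3.346
The z_c×3.346 term appears on both sides and cancels. Collect the known terms of each column as K = Σ(ρt)_known − 3.346 × (depth of known layers): K_1 = 0 − 3.346×25.3 = −84.6538; K_2 = 65.85809 − 3.346×(0.465 + 23.21) = −13.35846.
Balance: K_1 + 25.3×ρ = K_2, so ρ = (K_2 − K_1)/25.3 = 71.2953/25.3 = 2.82 g cm⁻³.

2.82 g cm⁻³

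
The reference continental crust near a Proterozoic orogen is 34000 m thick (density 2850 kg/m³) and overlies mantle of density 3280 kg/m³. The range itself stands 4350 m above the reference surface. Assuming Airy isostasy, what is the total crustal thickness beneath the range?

67200 m

Root depth r = h ρ_c / (ρ_m − ρ_c) = 4350 m × 2850 / 430 = 28830 m.
Total thickness = T + h + r = 34000 m + 4350 m + 28830 m = 67200 m.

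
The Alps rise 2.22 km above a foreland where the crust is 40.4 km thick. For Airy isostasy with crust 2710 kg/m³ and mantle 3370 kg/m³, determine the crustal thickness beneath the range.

Root depth r = h ρ_c / (ρ_m − ρ_c) = 2.22 km × 2710 / 660 = 9.115 km.
Total thickness = T + h + r = 40.4 km + 2.22 km + 9.115 km = 51.7 km.

51.7 km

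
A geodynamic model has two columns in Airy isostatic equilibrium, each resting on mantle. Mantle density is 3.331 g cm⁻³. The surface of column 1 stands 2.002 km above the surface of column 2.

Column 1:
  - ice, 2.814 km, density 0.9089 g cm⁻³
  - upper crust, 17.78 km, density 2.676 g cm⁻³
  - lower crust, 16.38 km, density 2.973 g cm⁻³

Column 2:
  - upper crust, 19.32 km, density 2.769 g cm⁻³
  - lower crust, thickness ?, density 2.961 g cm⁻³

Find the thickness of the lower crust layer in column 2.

18.4 km

Take the compensation level at the base of the deeper column (depth z_c below the surface of column 1) and equate Σ ρ_i t_i down to z_c; mantle fills any gap and the z_c terms cancel.
Column 1: 2.814×0.9089 + 17.78×2.676 + 16.38×2.973 + (z_c − 36.974)×3.331
Column 2: 2.002×0 + 19.32×2.769 + x×2.961 + (z_c − 2.002 − 19.32 − x)×3.331
The z_c×3.331 term appears on both sides and cancels. Collect the known terms of each column as K = Σ(ρt)_known − 3.331 × (depth of known layers): K_1 = 98.8346646 − 3.331×36.974 = −24.3257294; K_2 = 53.49708 − 3.331×(2.002 + 19.32) = −17.526502.
Balance: K_1 = K_2 − x×(3.331 − 2.961), so x = (K_2 − K_1)/(3.331 − 2.961) = 6.79923/0.37 = 18.4 km.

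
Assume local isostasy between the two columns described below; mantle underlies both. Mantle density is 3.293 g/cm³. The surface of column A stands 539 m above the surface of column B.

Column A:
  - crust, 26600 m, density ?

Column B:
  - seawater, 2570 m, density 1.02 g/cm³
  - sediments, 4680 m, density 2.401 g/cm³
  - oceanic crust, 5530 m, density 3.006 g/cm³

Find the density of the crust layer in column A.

Take the compensation level at the base of the deeper column (depth z_c below the surface of column A) and equate Σ ρ_i t_i down to z_c; mantle fills any gap and the z_c terms cancel.
Column A: 26600×ρ + (z_c − 26600)×3.293
Column B: 539×0 + 2570×1.02 + 4680×2.401 + 5530×3.006 + (z_c − 539 − 12780)×3.293
The z_c×3.293 term appears on both sides and cancels. Collect the known terms of each column as K = Σ(ρt)_known − 3.293 × (depth of known layers): K_A = 0 − 3.293×26600 = −87593.8; K_B = 30481.26 − 3.293×(539 + 12780) = −13378.207.
Balance: K_A + 26600×ρ = K_B, so ρ = (K_B − K_A)/26600 = 74215.6/26600 = 2.79 g/cm³.

2.79 g/cm³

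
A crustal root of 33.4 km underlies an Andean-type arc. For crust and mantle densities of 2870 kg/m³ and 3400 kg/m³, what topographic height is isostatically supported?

For local isostatic compensation: ρ_c h = (ρ_m − ρ_c) r.
h = r (ρ_m − ρ_c) / ρ_c = 33.4 km × (3400 − 2870) / 2870 = 6.17 km.

6.17 km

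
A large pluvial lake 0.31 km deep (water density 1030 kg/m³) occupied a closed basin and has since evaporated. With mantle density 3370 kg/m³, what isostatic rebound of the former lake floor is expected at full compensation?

0.0947 km

u = d ρ_w/ρ_m = 0.31 km × 1030/3370 = 0.0947 km.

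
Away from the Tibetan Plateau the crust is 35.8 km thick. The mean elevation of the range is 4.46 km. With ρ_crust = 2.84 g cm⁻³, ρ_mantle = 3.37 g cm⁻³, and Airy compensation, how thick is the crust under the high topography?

64.2 km

Root depth r = h ρ_c / (ρ_m − ρ_c) = 4.46 km × 2.84 / 0.53 = 23.9 km.
Total thickness = T + h + r = 35.8 km + 4.46 km + 23.9 km = 64.2 km.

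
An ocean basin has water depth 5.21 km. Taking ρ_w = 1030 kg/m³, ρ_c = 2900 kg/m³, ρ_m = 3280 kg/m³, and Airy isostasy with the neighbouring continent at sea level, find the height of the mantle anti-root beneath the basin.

25.6 km

For local isostatic compensation: replacing crust with seawater at the top is compensated by replacing crust with mantle at the base: d (ρ_c − ρ_w) = a (ρ_m − ρ_c).
a = d (ρ_c − ρ_w)/(ρ_m − ρ_c) = 5.21 km × 1870/380 = 25.6 km.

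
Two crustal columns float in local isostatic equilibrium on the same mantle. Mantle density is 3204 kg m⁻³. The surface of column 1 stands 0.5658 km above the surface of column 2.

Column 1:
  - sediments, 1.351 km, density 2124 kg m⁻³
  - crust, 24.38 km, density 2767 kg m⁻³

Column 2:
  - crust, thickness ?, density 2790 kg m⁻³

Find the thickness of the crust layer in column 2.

Take the compensation level at the base of the deeper column (depth z_c below the surface of column 1) and equate Σ ρ_i t_i down to z_c; mantle fills any gap and the z_c terms cancel.
Column 1: 1.351×2124 + 24.38×2767 + (z_c − 25.731)×3204
Column 2: 0.5658×0 + x×2790 + (z_c − 0.5658 − 0 − x)×3204
The z_c×3204 term appears on both sides and cancels. Collect the known terms of each column as K = Σ(ρt)_known − 3204 × (depth of known layers): K_1 = 70328.984 − 3204×25.731 = −12113.14; K_2 = 0 − 3204×(0.5658 + 0) = −1812.8232.
Balance: K_1 = K_2 − x×(3204 − 2790), so x = (K_2 − K_1)/(3204 − 2790) = 10300.3/414 = 24.9 km.

24.9 km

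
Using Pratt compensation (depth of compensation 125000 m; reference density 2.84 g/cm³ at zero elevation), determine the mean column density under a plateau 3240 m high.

Pratt balance: ρ_ref D = ρ (D + h).
ρ = ρ_ref D/(D + h) = 2.84 × 125000 m/(125000 m + 3240 m) = 2.77 g/cm³.

2.77 g/cm³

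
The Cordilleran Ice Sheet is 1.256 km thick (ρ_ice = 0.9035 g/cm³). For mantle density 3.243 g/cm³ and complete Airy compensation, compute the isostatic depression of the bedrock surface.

0.35 km

By Archimedes' principle applied to the lithosphere: the ice load ρ_ice t is balanced by mantle displaced below, ρ_m s.
s = t ρ_ice / ρ_m = 1.256 km × 0.9035/3.243 = 0.35 km.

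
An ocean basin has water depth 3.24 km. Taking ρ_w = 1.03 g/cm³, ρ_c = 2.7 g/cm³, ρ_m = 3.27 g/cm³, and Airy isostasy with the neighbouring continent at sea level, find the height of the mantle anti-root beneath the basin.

By Archimedes' principle applied to the lithosphere: replacing crust with seawater at the top is compensated by replacing crust with mantle at the base: d (ρ_c − ρ_w) = a (ρ_m − ρ_c).
a = d (ρ_c − ρ_w)/(ρ_m − ρ_c) = 3.24 km × 1.67/0.57 = 9.49 km.

9.49 km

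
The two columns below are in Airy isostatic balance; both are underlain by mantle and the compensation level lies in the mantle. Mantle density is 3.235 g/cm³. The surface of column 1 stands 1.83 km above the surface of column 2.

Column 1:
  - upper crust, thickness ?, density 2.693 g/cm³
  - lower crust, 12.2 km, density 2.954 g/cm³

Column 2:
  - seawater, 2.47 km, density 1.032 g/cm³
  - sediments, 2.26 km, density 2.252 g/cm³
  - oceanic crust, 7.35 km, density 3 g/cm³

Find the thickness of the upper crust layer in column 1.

21.9 km

Take the compensation level at the base of the deeper column (depth z_c below the surface of column 1) and equate Σ ρ_i t_i down to z_c; mantle fills any gap and the z_c terms cancel.
Column 1: x×2.693 + 12.2×2.954 + (z_c − 12.2 − x)×3.235
Column 2: 1.83×0 + 2.47×1.032 + 2.26×2.252 + 7.35×3 + (z_c − 1.83 − 12.08)×3.235
The z_c×3.235 term appears on both sides and cancels. Collect the known terms of each column as K = Σ(ρt)_known − 3.235 × (depth of known layers): K_1 = 36.0388 − 3.235×12.2 = −3.4282; K_2 = 29.68856 − 3.235×(1.83 + 12.08) = −15.31029.
Balance: K_1 − x×(3.235 − 2.693) = K_2, so x = (K_1 − K_2)/(3.235 − 2.693) = 11.8821/0.542 = 21.9 km.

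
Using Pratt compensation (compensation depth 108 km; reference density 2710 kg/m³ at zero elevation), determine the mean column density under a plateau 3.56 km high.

Pratt balance: ρ_ref D = ρ (D + h).
ρ = ρ_ref D/(D + h) = 2710 × 108 km/(108 km + 3.56 km) = 2620 kg/m³.

2620 kg/m³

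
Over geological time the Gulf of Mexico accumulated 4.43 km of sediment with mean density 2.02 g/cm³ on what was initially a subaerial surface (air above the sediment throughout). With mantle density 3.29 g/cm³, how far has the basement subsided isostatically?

2.72 km

Subaerial load: s = t ρ_sed / ρ_m = 4.43 km × 2.02/3.29 = 2.72 km.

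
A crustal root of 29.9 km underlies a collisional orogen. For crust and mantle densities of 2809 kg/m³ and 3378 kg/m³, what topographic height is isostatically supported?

6.06 km

For local isostatic compensation: ρ_c h = (ρ_m − ρ_c) r.
h = r (ρ_m − ρ_c) / ρ_c = 29.9 km × (3378 − 2809) / 2809 = 6.06 km.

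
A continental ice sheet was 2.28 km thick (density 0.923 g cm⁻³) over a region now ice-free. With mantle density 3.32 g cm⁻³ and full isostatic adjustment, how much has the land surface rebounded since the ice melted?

0.634 km

Removing the load lets mantle flow back in; uplift u satisfies ρ_ice t = ρ_m u.
u = t ρ_ice/ρ_m = 2.28 km × 0.923/3.32 = 0.634 km.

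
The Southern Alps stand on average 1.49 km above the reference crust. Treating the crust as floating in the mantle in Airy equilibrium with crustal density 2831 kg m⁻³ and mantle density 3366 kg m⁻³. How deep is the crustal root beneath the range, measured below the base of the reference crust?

Balancing pressure at the compensation depth: the weight of the topography is balanced by the buoyancy of the root, ρ_c h = (ρ_m − ρ_c) r.
r = h · ρ_c / (ρ_m − ρ_c) = 1.49 km × 2831 / (3366 − 2831) = 7.88 km.

7.88 km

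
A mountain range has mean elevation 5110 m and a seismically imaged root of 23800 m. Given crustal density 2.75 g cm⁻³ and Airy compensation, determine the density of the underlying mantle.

Airy balance: ρ_c h = (ρ_m − ρ_c) r → ρ_m = ρ_c (1 + h/r).
ρ_m = 2.75 × (1 + 5110 m/23800 m) = 3.34 g cm⁻³.

3.34 g cm⁻³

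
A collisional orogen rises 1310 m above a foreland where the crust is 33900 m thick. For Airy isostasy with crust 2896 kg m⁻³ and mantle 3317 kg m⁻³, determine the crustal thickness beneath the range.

44200 m

Root depth r = h ρ_c / (ρ_m − ρ_c) = 1310 m × 2896 / 421 = 9011 m.
Total thickness = T + h + r = 33900 m + 1310 m + 9011 m = 44200 m.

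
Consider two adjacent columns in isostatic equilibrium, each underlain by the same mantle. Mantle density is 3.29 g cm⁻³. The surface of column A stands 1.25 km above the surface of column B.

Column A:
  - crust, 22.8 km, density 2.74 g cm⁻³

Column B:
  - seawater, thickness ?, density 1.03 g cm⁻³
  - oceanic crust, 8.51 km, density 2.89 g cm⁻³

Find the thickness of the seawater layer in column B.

2.22 km

Take the compensation level at the base of the deeper column (depth z_c below the surface of column A) and equate Σ ρ_i t_i down to z_c; mantle fills any gap and the z_c terms cancel.
Column A: 22.8×2.74 + (z_c − 22.8)×3.29
Column B: 1.25×0 + x×1.03 + 8.51×2.89 + (z_c − 1.25 − 8.51 − x)×3.29
The z_c×3.29 term appears on both sides and cancels. Collect the known terms of each column as K = Σ(ρt)_known − 3.29 × (depth of known layers): K_A = 62.472 − 3.29×22.8 = −12.54; K_B = 24.5939 − 3.29×(1.25 + 8.51) = −7.5165.
Balance: K_A = K_B − x×(3.29 − 1.03), so x = (K_B − K_A)/(3.29 − 1.03) = 5.0235/2.26 = 2.22 km.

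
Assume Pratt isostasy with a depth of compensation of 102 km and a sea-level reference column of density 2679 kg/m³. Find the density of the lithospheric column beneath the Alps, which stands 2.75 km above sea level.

Pratt balance: ρ_ref D = ρ (D + h).
ρ = ρ_ref D/(D + h) = 2679 × 102 km/(102 km + 2.75 km) = 2610 kg/m³.

2610 kg/m³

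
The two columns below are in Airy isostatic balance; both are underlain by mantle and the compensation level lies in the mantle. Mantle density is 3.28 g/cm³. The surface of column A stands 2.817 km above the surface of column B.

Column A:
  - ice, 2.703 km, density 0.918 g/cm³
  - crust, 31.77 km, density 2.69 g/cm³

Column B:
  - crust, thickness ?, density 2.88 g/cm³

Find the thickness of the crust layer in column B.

Take the compensation level at the base of the deeper column (depth z_c below the surface of column A) and equate Σ ρ_i t_i down to z_c; mantle fills any gap and the z_c terms cancel.
Column A: 2.703×0.918 + 31.77×2.69 + (z_c − 34.473)×3.28
Column B: 2.817×0 + x×2.88 + (z_c − 2.817 − 0 − x)×3.28
The z_c×3.28 term appears on both sides and cancels. Collect the known terms of each column as K = Σ(ρt)_known − 3.28 × (depth of known layers): K_A = 87.942654 − 3.28×34.473 = −25.128786; K_B = 0 − 3.28×(2.817 + 0) = −9.23976.
Balance: K_A = K_B − x×(3.28 − 2.88), so x = (K_B − K_A)/(3.28 − 2.88) = 15.889/0.4 = 39.7 km.

39.7 km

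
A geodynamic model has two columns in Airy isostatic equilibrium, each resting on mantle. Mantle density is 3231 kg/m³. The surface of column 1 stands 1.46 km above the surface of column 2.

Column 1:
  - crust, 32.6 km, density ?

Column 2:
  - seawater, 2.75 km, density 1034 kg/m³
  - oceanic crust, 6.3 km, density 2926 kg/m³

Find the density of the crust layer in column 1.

2840 kg/m³

Take the compensation level at the base of the deeper column (depth z_c below the surface of column 1) and equate Σ ρ_i t_i down to z_c; mantle fills any gap and the z_c terms cancel.
Column 1: 32.6×ρ + (z_c − 32.6)×3231
Column 2: 1.46×0 + 2.75×1034 + 6.3×2926 + (z_c − 1.46 − 9.05)×3231
The z_c×3231 term appears on both sides and cancels. Collect the known terms of each column as K = Σ(ρt)_known − 3231 × (depth of known layers): K_1 = 0 − 3231×32.6 = −105330.6; K_2 = 21277.3 − 3231×(1.46 + 9.05) = −12680.51.
Balance: K_1 + 32.6×ρ = K_2, so ρ = (K_2 − K_1)/32.6 = 92650.1/32.6 = 2840 kg/m³.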